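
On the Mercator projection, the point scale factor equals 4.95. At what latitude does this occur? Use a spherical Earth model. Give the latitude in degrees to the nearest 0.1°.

78.3°

Mercator scale is k = sec φ = 1/cos φ.
1/cos φ = 4.95  ⇒  cos φ = 0.2020  ⇒  φ = arccos(0.2020) ≈ 78.3°.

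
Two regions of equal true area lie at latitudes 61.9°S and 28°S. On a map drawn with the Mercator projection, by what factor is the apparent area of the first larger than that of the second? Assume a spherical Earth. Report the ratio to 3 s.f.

3.51

On Mercator, area is exaggerated by sec²φ = 1/cos²φ.
At 61.9°: sec²(61.9°) = 1/0.4710² = 4.508.
At 28°: sec²(28°) = 1/0.8829² = 1.283.
Ratio = 4.508/1.283 = cos²(28°)/cos²(61.9°) ≈ 3.51.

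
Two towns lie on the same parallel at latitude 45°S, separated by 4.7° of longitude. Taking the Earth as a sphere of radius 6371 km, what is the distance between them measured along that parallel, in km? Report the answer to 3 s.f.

Arc length along a parallel = R cos φ · Δλ (with Δλ in radians).
= 6371 × cos 45° × (4.7° × π/180) = 6371 × 0.7071 × 0.08203 ≈ 370 km.

370 km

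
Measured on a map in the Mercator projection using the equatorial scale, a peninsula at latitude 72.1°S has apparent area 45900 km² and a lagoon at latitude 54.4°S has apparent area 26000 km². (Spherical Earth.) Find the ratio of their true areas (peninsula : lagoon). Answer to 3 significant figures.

0.492

Since Mercator area scale is 1/cos²φ, the true area equals the apparent area multiplied by cos²φ.
True area of peninsula: 45900 × cos²(72.1°) = 45900 × 0.09447 = 4336 km².
True area of lagoon: 26000 × cos²(54.4°) = 26000 × 0.3389 = 8811 km².
Ratio = 4336 / 8811 ≈ 0.492.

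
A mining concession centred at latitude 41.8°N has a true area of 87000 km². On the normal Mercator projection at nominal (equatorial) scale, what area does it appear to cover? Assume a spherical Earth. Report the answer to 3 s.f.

157000 km²

For Mercator, h = k = sec φ (a conformal cylindrical projection has a single point scale, 1/cos φ).
Areal scale = k² = sec²φ = 1/cos²(41.8°) = 1/0.7455² = 1.799.
Apparent area = 87000 × 1.799 ≈ 157000 km².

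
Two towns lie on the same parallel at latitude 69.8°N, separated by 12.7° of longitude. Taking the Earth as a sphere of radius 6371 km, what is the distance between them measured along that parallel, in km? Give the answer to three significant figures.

488 km

Arc length along a parallel = R cos φ · Δλ (with Δλ in radians).
= 6371 × cos 69.8° × (12.7° × π/180) = 6371 × 0.3453 × 0.2217 ≈ 488 km.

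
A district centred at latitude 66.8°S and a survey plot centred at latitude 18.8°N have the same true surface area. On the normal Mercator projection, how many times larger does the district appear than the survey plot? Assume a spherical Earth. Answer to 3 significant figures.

5.77

Mercator is conformal with k = sec φ, so areal scale = k² = sec²φ.
At 66.8°: sec²(66.8°) = 1/0.3939² = 6.444.
At 18.8°: sec²(18.8°) = 1/0.9466² = 1.116.
Ratio = 6.444/1.116 = cos²(18.8°)/cos²(66.8°) ≈ 5.77.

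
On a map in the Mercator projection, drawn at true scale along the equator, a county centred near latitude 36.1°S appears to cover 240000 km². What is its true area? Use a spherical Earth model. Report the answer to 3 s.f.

For Mercator, h = k = sec φ (a conformal cylindrical projection has a single point scale, 1/cos φ).
Areal scale = k² = sec²φ = 1/cos²(36.1°) = 1/0.8080² = 1.532.
True area = apparent / (areal scale) = 240000 / 1.532 ≈ 157000 km².

157000 km²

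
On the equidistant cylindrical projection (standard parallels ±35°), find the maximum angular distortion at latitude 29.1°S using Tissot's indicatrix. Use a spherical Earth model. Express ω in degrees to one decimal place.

3.7°

The equidistant cylindrical projection with φ₀ = 35° has h = 1 (meridians true) and k = cos φ₀ / cos φ along parallels.
At 29.1°: h = 1.000, k = 0.9375; principal scales a = 1.000, b = 0.9375.
sin(ω/2) = (a − b)/(a + b) = 0.06251/1.937 = 0.03226, so ω = 2 arcsin(0.03226) ≈ 3.7°.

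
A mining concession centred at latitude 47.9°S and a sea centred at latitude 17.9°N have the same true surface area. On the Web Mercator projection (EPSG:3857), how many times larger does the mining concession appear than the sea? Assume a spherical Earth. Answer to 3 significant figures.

Mercator is conformal with k = sec φ, so areal scale = k² = sec²φ.
At 47.9°: sec²(47.9°) = 1/0.6704² = 2.225.
At 17.9°: sec²(17.9°) = 1/0.9516² = 1.104.
Ratio = 2.225/1.104 = cos²(17.9°)/cos²(47.9°) ≈ 2.01.

2.01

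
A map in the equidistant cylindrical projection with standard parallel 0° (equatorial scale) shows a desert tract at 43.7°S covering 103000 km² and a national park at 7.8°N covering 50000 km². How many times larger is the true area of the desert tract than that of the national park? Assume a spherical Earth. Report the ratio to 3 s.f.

On the plate carrée, areal scale = h·k = 1 × sec φ, so true area = apparent × cos φ.
True area of desert tract: 103000 × cos(43.7°) = 103000 × 0.7230 = 74470 km².
True area of national park: 50000 × cos(7.8°) = 50000 × 0.9907 = 49540 km².
Ratio = 74470 / 49540 ≈ 1.50.

1.50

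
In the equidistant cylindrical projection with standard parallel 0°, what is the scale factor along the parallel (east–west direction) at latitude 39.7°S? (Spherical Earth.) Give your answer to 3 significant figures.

For the equirectangular projection with φ₀ = 0 (plate carrée), h = 1 along meridians and k = sec φ along parallels.
k = 1/cos 39.7° = 1/0.7694 = 1.300.

1.30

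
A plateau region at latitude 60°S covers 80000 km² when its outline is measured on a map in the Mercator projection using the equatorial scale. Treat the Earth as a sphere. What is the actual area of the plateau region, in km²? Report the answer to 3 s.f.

For Mercator, h = k = sec φ (a conformal cylindrical projection has a single point scale, 1/cos φ).
Areal scale = k² = sec²φ = 1/cos²(60°) = 1/0.5000² = 4.000.
True area = apparent / (areal scale) = 80000 / 4.000 ≈ 20000 km².

20000 km²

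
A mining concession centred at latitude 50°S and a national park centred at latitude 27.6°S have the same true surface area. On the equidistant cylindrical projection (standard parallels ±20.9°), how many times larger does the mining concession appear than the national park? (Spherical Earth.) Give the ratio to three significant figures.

With standard parallel φ₀ = 20.9°, the equirectangular projection gives x = Rλ cos φ₀, y = Rφ, so h = 1 and k = cos 20.9° / cos φ.
Areal scale at 50°: h·k = 1.000 × 1.453 = 1.453.
Areal scale at 27.6°: h·k = 1.000 × 1.054 = 1.054.
Ratio = 1.453/1.054 ≈ 1.38.

1.38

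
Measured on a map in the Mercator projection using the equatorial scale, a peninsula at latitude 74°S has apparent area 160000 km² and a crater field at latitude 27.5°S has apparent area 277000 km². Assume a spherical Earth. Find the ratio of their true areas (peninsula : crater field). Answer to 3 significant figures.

Mercator's areal exaggeration is sec²φ; hence true area = (apparent area) · cos²φ.
True area of peninsula: 160000 × cos²(74°) = 160000 × 0.07598 = 12160 km².
True area of crater field: 277000 × cos²(27.5°) = 277000 × 0.7868 = 217900 km².
Ratio = 12160 / 217900 ≈ 0.0558.

0.0558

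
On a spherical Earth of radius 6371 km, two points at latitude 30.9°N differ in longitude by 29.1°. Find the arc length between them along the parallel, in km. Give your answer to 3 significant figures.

2780 km

Arc length along a parallel = R cos φ · Δλ (with Δλ in radians).
= 6371 × cos 30.9° × (29.1° × π/180) = 6371 × 0.8581 × 0.5079 ≈ 2780 km.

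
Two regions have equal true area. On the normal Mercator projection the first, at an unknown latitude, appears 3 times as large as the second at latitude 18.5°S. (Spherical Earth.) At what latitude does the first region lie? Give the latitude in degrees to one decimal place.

56.8°

On Mercator, (apparent₁)/(apparent₂) = sec²φ₁ / sec²φ₂ when true areas are equal.
cos²φ₂ / cos²φ₁ = 3  ⇒  cos φ₁ = cos 18.5° / √3 = 0.9483/1.732 = 0.5475.
φ₁ = arccos(0.5475) ≈ 56.8°.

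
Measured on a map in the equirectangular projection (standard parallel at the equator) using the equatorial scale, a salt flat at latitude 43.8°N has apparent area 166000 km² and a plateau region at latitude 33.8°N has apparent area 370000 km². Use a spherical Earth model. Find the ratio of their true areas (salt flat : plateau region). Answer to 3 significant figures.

0.390

On the plate carrée, areal scale = h·k = 1 × sec φ, so true area = apparent × cos φ.
True area of salt flat: 166000 × cos(43.8°) = 166000 × 0.7218 = 119800 km².
True area of plateau region: 370000 × cos(33.8°) = 370000 × 0.8310 = 307500 km².
Ratio = 119800 / 307500 ≈ 0.390.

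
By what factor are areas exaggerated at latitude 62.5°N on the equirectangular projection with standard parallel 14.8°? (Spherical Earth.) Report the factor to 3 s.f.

2.09

In the equirectangular projection with standard parallel φ₀ = 14.8° (x = Rλ cos φ₀, y = Rφ), meridians are true-scale (h = 1) and the parallel scale is k = cos φ₀ / cos φ.
Areal scale = h·k = 1 × cos φ₀ / cos φ; at 62.5°, h = 1.000, k = 2.094, so h·k = 2.094.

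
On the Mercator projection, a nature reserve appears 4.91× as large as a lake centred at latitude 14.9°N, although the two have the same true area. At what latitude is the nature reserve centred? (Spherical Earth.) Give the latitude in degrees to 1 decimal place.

On Mercator, (apparent₁)/(apparent₂) = sec²φ₁ / sec²φ₂ when true areas are equal.
cos²φ₂ / cos²φ₁ = 4.91  ⇒  cos φ₁ = cos 14.9° / √4.91 = 0.9664/2.216 = 0.4361.
φ₁ = arccos(0.4361) ≈ 64.1°.

64.1°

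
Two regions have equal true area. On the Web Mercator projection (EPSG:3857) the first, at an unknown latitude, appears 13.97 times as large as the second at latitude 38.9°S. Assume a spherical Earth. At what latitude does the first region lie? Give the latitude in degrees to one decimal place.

On Mercator, (apparent₁)/(apparent₂) = sec²φ₁ / sec²φ₂ when true areas are equal.
cos²φ₂ / cos²φ₁ = 13.97  ⇒  cos φ₁ = cos 38.9° / √13.97 = 0.7782/3.738 = 0.2082.
φ₁ = arccos(0.2082) ≈ 78.0°.

78.0°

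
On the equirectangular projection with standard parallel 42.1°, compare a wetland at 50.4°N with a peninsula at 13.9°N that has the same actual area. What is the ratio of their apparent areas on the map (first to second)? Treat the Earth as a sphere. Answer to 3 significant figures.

1.52

With standard parallel φ₀ = 42.1°, the equirectangular projection gives x = Rλ cos φ₀, y = Rφ, so h = 1 and k = cos 42.1° / cos φ.
Areal scale at 50.4°: h·k = 1.000 × 1.164 = 1.164.
Areal scale at 13.9°: h·k = 1.000 × 0.7644 = 0.7644.
Ratio = 1.164/0.7644 ≈ 1.52.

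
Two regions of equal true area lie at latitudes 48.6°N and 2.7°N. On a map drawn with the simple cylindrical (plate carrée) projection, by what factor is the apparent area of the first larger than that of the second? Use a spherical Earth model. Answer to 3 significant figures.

For the equirectangular projection with φ₀ = 0 (plate carrée), h = 1 along meridians and k = sec φ along parallels.
Areal scale at 48.6°: h·k = 1.000 × 1.512 = 1.512.
Areal scale at 2.7°: h·k = 1.000 × 1.001 = 1.001.
Ratio = 1.512/1.001 ≈ 1.51.

1.51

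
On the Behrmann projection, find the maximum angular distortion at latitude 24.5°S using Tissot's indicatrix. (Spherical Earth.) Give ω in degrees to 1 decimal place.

The Behrmann projection is cylindrical equal-area with φ₀ = 30°. Cylindrical equal-area (φ₀ = 30°): h = cos φ / cos 30° along meridians, k = cos 30° / cos φ along parallels; h·k = 1.
At 24.5°: h = 1.051, k = 0.9517; principal scales a = 1.051, b = 0.9517.
sin(ω/2) = (a − b)/(a + b) = 0.09902/2.002 = 0.04945, so ω = 2 arcsin(0.04945) ≈ 5.7°.

5.7°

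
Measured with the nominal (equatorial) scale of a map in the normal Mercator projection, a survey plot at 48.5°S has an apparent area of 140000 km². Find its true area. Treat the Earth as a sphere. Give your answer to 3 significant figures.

Mercator is conformal, so the point scale is isotropic: h = k = sec φ = 1/cos φ.
Areal scale = k² = sec²φ = 1/cos²(48.5°) = 1/0.6626² = 2.278.
True area = apparent / (areal scale) = 140000 / 2.278 ≈ 61500 km².

61500 km²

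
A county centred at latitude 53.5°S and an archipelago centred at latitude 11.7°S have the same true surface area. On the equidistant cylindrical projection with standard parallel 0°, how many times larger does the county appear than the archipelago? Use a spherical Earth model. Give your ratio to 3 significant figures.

For the equirectangular projection with φ₀ = 0 (plate carrée), h = 1 along meridians and k = sec φ along parallels.
Areal scale at 53.5°: h·k = 1.000 × 1.681 = 1.681.
Areal scale at 11.7°: h·k = 1.000 × 1.021 = 1.021.
Ratio = 1.681/1.021 ≈ 1.65.

1.65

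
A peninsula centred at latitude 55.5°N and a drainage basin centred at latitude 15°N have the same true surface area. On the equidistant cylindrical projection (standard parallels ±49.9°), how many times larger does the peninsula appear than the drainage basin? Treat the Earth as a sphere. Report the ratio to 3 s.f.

The equidistant cylindrical projection with φ₀ = 49.9° has h = 1 (meridians true) and k = cos φ₀ / cos φ along parallels.
Areal scale at 55.5°: h·k = 1.000 × 1.137 = 1.137.
Areal scale at 15°: h·k = 1.000 × 0.6668 = 0.6668.
Ratio = 1.137/0.6668 ≈ 1.71.

1.71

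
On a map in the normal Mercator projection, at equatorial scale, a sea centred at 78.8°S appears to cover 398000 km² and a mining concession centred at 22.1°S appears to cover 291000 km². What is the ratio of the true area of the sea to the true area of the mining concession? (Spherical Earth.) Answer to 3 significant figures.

Mercator's areal exaggeration is sec²φ; hence true area = (apparent area) · cos²φ.
True area of sea: 398000 × cos²(78.8°) = 398000 × 0.03773 = 15020 km².
True area of mining concession: 291000 × cos²(22.1°) = 291000 × 0.8585 = 249800 km².
Ratio = 15020 / 249800 ≈ 0.0601.

0.0601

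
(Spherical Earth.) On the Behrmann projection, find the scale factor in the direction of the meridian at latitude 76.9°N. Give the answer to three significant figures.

0.262

Behrmann is a cylindrical equal-area projection with standard parallels at ±30°. Cylindrical equal-area (φ₀ = 30°): h = cos φ / cos 30° along meridians, k = cos 30° / cos φ along parallels; h·k = 1.
h = cos 76.9° / cos 30° = 0.2267/0.8660 = 0.2617.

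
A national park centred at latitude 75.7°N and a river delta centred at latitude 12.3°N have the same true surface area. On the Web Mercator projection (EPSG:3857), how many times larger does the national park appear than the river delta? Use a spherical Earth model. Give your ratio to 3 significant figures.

On Mercator, area is exaggerated by sec²φ = 1/cos²φ.
At 75.7°: sec²(75.7°) = 1/0.2470² = 16.39.
At 12.3°: sec²(12.3°) = 1/0.9770² = 1.048.
Ratio = 16.39/1.048 = cos²(12.3°)/cos²(75.7°) ≈ 15.6.

15.6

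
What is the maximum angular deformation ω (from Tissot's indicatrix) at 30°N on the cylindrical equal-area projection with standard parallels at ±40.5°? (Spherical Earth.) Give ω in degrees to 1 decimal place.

A cylindrical equal-area projection with standard parallel φ₀ has meridian scale h = cos φ / cos φ₀ and parallel scale k = cos φ₀ / cos φ (so areas are preserved, h·k = 1).
At 30°: h = 1.139, k = 0.8780; principal scales a = 1.139, b = 0.8780.
sin(ω/2) = (a − b)/(a + b) = 0.2609/2.017 = 0.1293, so ω = 2 arcsin(0.1293) ≈ 14.9°.

14.9°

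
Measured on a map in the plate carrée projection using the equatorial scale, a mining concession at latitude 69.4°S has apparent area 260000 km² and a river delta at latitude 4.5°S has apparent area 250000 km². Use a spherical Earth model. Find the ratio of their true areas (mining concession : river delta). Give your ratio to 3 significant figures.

0.367

Plate carrée has h = 1 and k = sec φ, giving areal scale sec φ; true area = (apparent area) · cos φ.
True area of mining concession: 260000 × cos(69.4°) = 260000 × 0.3518 = 91480 km².
True area of river delta: 250000 × cos(4.5°) = 250000 × 0.9969 = 249200 km².
Ratio = 91480 / 249200 ≈ 0.367.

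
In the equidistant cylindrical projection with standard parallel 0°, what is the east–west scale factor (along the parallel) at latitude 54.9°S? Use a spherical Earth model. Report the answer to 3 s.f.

For the equirectangular projection with φ₀ = 0 (plate carrée), h = 1 along meridians and k = sec φ along parallels.
k = 1/cos 54.9° = 1/0.5750 = 1.739.

1.74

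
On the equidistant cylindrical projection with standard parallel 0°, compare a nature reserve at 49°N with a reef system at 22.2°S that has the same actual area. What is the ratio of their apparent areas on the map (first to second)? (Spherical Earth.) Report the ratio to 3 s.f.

1.41

For the equirectangular projection with φ₀ = 0 (plate carrée), h = 1 along meridians and k = sec φ along parallels.
Areal scale at 49°: h·k = 1.000 × 1.524 = 1.524.
Areal scale at 22.2°: h·k = 1.000 × 1.080 = 1.080.
Ratio = 1.524/1.080 ≈ 1.41.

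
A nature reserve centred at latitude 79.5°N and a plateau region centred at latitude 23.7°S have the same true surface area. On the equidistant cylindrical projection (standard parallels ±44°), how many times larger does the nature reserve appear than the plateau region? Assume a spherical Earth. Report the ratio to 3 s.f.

In the equirectangular projection with standard parallel φ₀ = 44° (x = Rλ cos φ₀, y = Rφ), meridians are true-scale (h = 1) and the parallel scale is k = cos φ₀ / cos φ.
Areal scale at 79.5°: h·k = 1.000 × 3.947 = 3.947.
Areal scale at 23.7°: h·k = 1.000 × 0.7856 = 0.7856.
Ratio = 3.947/0.7856 ≈ 5.02.

5.02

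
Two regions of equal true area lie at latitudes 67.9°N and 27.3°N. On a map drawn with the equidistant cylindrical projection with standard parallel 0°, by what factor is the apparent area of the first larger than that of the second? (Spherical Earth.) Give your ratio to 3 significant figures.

2.36

In the plate carrée (x = Rλ, y = Rφ), meridians are true-scale (h = 1) and parallels are stretched by k = sec φ.
Areal scale at 67.9°: h·k = 1.000 × 2.658 = 2.658.
Areal scale at 27.3°: h·k = 1.000 × 1.125 = 1.125.
Ratio = 2.658/1.125 ≈ 2.36.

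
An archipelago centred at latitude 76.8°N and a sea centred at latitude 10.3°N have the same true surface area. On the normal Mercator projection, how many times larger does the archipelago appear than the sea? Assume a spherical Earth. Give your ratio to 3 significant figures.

Mercator areal scale is sec²φ.
At 76.8°: sec²(76.8°) = 1/0.2284² = 19.18.
At 10.3°: sec²(10.3°) = 1/0.9839² = 1.033.
Ratio = 19.18/1.033 = cos²(10.3°)/cos²(76.8°) ≈ 18.6.

18.6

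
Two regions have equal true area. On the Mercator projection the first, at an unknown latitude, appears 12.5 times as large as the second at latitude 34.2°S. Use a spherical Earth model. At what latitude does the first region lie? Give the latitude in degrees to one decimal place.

On Mercator, (apparent₁)/(apparent₂) = sec²φ₁ / sec²φ₂ when true areas are equal.
cos²φ₂ / cos²φ₁ = 12.5  ⇒  cos φ₁ = cos 34.2° / √12.5 = 0.8271/3.536 = 0.2339.
φ₁ = arccos(0.2339) ≈ 76.5°.

76.5°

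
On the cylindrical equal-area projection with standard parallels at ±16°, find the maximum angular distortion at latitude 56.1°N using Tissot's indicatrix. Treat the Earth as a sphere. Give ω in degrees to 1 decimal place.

For cylindrical equal-area with standard parallel φ₀, h = cos φ / cos φ₀ and k = cos φ₀ / cos φ, so h·k = 1.
At 56.1°: h = 0.5802, k = 1.723; principal scales a = 1.723, b = 0.5802.
sin(ω/2) = (a − b)/(a + b) = 1.143/2.304 = 0.4963, so ω = 2 arcsin(0.4963) ≈ 59.5°.

59.5°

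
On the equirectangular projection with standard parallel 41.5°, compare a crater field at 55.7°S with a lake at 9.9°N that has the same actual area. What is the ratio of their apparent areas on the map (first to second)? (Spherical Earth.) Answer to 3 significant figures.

With standard parallel φ₀ = 41.5°, the equirectangular projection gives x = Rλ cos φ₀, y = Rφ, so h = 1 and k = cos 41.5° / cos φ.
Areal scale at 55.7°: h·k = 1.000 × 1.329 = 1.329.
Areal scale at 9.9°: h·k = 1.000 × 0.7603 = 0.7603.
Ratio = 1.329/0.7603 ≈ 1.75.

1.75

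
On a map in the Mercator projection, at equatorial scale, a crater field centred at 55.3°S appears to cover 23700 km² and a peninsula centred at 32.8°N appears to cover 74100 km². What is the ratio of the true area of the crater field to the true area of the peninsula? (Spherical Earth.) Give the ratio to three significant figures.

0.147

Since Mercator area scale is 1/cos²φ, the true area equals the apparent area multiplied by cos²φ.
True area of crater field: 23700 × cos²(55.3°) = 23700 × 0.3241 = 7681 km².
True area of peninsula: 74100 × cos²(32.8°) = 74100 × 0.7066 = 52360 km².
Ratio = 7681 / 52360 ≈ 0.147.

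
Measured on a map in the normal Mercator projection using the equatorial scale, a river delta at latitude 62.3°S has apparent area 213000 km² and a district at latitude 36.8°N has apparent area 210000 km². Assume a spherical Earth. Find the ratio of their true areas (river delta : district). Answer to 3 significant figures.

0.342

On Mercator the areal scale is sec²φ, so true area = apparent × cos²φ.
True area of river delta: 213000 × cos²(62.3°) = 213000 × 0.2161 = 46020 km².
True area of district: 210000 × cos²(36.8°) = 210000 × 0.6412 = 134600 km².
Ratio = 46020 / 134600 ≈ 0.342.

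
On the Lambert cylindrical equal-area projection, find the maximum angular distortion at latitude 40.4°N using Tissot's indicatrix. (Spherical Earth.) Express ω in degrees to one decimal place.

The Lambert cylindrical equal-area projection is the cylindrical equal-area projection with its standard parallel at the equator (φ₀ = 0). For cylindrical equal-area with standard parallel φ₀, h = cos φ / cos φ₀ and k = cos φ₀ / cos φ, so h·k = 1.
At 40.4°: h = 0.7615, k = 1.313; principal scales a = 1.313, b = 0.7615.
sin(ω/2) = (a − b)/(a + b) = 0.5516/2.075 = 0.2659, so ω = 2 arcsin(0.2659) ≈ 30.8°.

30.8°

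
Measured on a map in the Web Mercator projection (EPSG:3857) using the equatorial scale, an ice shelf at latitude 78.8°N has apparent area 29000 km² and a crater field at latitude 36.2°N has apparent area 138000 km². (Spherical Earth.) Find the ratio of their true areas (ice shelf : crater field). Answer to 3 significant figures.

Mercator's areal exaggeration is sec²φ; hence true area = (apparent area) · cos²φ.
True area of ice shelf: 29000 × cos²(78.8°) = 29000 × 0.03773 = 1094 km².
True area of crater field: 138000 × cos²(36.2°) = 138000 × 0.6512 = 89860 km².
Ratio = 1094 / 89860 ≈ 0.0122.

0.0122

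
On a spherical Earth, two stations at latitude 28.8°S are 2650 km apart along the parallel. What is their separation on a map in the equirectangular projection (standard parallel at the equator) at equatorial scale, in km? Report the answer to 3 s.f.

3020 km

Plate carrée maps x = Rλ, y = Rφ. The meridian scale is h = 1 and the parallel scale is k = 1/cos φ = sec φ.
Along the parallel, k = sec 28.8° = 1/0.8763 = 1.141.
Map distance = 2650 × 1.141 ≈ 3020 km.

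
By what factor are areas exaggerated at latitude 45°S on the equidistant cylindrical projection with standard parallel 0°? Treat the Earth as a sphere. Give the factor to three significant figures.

In the plate carrée (x = Rλ, y = Rφ), meridians are true-scale (h = 1) and parallels are stretched by k = sec φ.
Areal scale = h·k = 1 × sec φ; at 45°, h = 1.000, k = 1.414, so h·k = 1.414.

1.41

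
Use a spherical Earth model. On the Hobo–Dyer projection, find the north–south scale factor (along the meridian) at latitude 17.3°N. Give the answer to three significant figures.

1.20

The Hobo–Dyer projection is cylindrical equal-area with φ₀ = 37.5°. Cylindrical equal-area (φ₀ = 37.5°): h = cos φ / cos 37.5° along meridians, k = cos 37.5° / cos φ along parallels; h·k = 1.
h = cos 17.3° / cos 37.5° = 0.9548/0.7934 = 1.203.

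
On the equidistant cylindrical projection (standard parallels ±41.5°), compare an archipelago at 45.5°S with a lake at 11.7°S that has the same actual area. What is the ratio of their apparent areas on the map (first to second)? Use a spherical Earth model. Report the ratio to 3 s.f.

1.40

In the equirectangular projection with standard parallel φ₀ = 41.5° (x = Rλ cos φ₀, y = Rφ), meridians are true-scale (h = 1) and the parallel scale is k = cos φ₀ / cos φ.
Areal scale at 45.5°: h·k = 1.000 × 1.069 = 1.069.
Areal scale at 11.7°: h·k = 1.000 × 0.7648 = 0.7648.
Ratio = 1.069/0.7648 ≈ 1.40.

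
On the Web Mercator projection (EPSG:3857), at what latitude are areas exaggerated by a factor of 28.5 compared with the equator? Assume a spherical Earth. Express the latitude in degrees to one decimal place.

Mercator areal scale is sec²φ.
sec²φ = 28.5  ⇒  cos²φ = 0.03509  ⇒  cos φ = 0.1873.
φ = arccos(0.1873) ≈ 79.2°.

79.2°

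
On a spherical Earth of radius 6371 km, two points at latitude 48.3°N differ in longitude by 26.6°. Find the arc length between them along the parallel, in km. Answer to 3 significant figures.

1970 km

Arc length along a parallel = R cos φ · Δλ (with Δλ in radians).
= 6371 × cos 48.3° × (26.6° × π/180) = 6371 × 0.6652 × 0.4643 ≈ 1970 km.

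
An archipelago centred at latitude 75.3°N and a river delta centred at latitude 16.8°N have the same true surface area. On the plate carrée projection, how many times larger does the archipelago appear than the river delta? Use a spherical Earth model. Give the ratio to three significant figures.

For the equirectangular projection with φ₀ = 0 (plate carrée), h = 1 along meridians and k = sec φ along parallels.
Areal scale at 75.3°: h·k = 1.000 × 3.941 = 3.941.
Areal scale at 16.8°: h·k = 1.000 × 1.045 = 1.045.
Ratio = 3.941/1.045 ≈ 3.77.

3.77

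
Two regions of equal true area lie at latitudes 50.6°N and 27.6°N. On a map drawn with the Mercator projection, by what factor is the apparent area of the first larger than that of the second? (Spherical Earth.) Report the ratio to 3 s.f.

Mercator is conformal with k = sec φ, so areal scale = k² = sec²φ.
At 50.6°: sec²(50.6°) = 1/0.6347² = 2.482.
At 27.6°: sec²(27.6°) = 1/0.8862² = 1.273.
Ratio = 2.482/1.273 = cos²(27.6°)/cos²(50.6°) ≈ 1.95.

1.95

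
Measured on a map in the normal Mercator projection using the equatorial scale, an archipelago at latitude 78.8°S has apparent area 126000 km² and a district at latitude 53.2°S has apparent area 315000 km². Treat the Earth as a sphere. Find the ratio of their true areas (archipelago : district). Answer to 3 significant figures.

On Mercator the areal scale is sec²φ, so true area = apparent × cos²φ.
True area of archipelago: 126000 × cos²(78.8°) = 126000 × 0.03773 = 4754 km².
True area of district: 315000 × cos²(53.2°) = 315000 × 0.3588 = 113000 km².
Ratio = 4754 / 113000 ≈ 0.0421.

0.0421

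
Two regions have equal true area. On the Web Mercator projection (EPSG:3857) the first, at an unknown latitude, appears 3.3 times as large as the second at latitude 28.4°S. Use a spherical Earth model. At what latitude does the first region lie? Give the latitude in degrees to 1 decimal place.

61.0°

For equal true areas on Mercator, apparent areas scale as sec²φ, so the ratio is cos²φ₂ / cos²φ₁.
cos²φ₂ / cos²φ₁ = 3.3  ⇒  cos φ₁ = cos 28.4° / √3.3 = 0.8796/1.817 = 0.4842.
φ₁ = arccos(0.4842) ≈ 61.0°.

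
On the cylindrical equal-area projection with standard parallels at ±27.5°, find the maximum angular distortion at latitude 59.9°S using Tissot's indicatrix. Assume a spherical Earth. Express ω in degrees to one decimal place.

62.1°

For cylindrical equal-area with standard parallel φ₀, h = cos φ / cos φ₀ and k = cos φ₀ / cos φ, so h·k = 1.
At 59.9°: h = 0.5654, k = 1.769; principal scales a = 1.769, b = 0.5654.
sin(ω/2) = (a − b)/(a + b) = 1.203/2.334 = 0.5155, so ω = 2 arcsin(0.5155) ≈ 62.1°.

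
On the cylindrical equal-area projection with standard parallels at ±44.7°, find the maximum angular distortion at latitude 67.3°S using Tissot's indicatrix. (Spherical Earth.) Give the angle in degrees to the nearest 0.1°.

66.0°

For cylindrical equal-area with standard parallel φ₀, h = cos φ / cos φ₀ and k = cos φ₀ / cos φ, so h·k = 1.
At 67.3°: h = 0.5429, k = 1.842; principal scales a = 1.842, b = 0.5429.
sin(ω/2) = (a − b)/(a + b) = 1.299/2.385 = 0.5447, so ω = 2 arcsin(0.5447) ≈ 66.0°.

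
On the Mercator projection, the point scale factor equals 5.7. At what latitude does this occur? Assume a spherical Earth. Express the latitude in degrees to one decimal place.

79.9°

Mercator scale is k = sec φ = 1/cos φ.
1/cos φ = 5.7  ⇒  cos φ = 0.1754  ⇒  φ = arccos(0.1754) ≈ 79.9°.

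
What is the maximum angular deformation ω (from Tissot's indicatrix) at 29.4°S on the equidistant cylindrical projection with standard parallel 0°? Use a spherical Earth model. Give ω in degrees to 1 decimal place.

For the equirectangular projection with φ₀ = 0 (plate carrée), h = 1 along meridians and k = sec φ along parallels.
At 29.4°: h = 1.000, k = 1.148; principal scales a = 1.148, b = 1.000.
sin(ω/2) = (a − b)/(a + b) = 0.1478/2.148 = 0.06882, so ω = 2 arcsin(0.06882) ≈ 7.9°.

7.9°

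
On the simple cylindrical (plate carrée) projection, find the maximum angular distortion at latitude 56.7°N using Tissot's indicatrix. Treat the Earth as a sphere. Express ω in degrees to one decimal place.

In the plate carrée (x = Rλ, y = Rφ), meridians are true-scale (h = 1) and parallels are stretched by k = sec φ.
At 56.7°: h = 1.000, k = 1.821; principal scales a = 1.821, b = 1.000.
sin(ω/2) = (a − b)/(a + b) = 0.8214/2.821 = 0.2911, so ω = 2 arcsin(0.2911) ≈ 33.9°.

33.9°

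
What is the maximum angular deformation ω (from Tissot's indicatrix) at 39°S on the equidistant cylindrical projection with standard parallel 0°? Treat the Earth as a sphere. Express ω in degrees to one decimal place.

14.4°

In the plate carrée (x = Rλ, y = Rφ), meridians are true-scale (h = 1) and parallels are stretched by k = sec φ.
At 39°: h = 1.000, k = 1.287; principal scales a = 1.287, b = 1.000.
sin(ω/2) = (a − b)/(a + b) = 0.2868/2.287 = 0.1254, so ω = 2 arcsin(0.1254) ≈ 14.4°.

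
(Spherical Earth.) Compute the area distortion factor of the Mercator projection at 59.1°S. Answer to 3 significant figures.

3.79

For Mercator, h = k = sec φ (a conformal cylindrical projection has a single point scale, 1/cos φ).
Areal scale = k² = sec²φ = 1/cos²(59.1°) = 1/0.5135² = 3.792.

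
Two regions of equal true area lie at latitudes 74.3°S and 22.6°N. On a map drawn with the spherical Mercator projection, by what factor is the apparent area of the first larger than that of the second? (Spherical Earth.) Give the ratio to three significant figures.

Mercator is conformal with k = sec φ, so areal scale = k² = sec²φ.
At 74.3°: sec²(74.3°) = 1/0.2706² = 13.66.
At 22.6°: sec²(22.6°) = 1/0.9232² = 1.173.
Ratio = 13.66/1.173 = cos²(22.6°)/cos²(74.3°) ≈ 11.6.

11.6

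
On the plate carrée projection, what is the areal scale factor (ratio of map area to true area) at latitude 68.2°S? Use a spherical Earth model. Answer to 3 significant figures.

2.69

For the equirectangular projection with φ₀ = 0 (plate carrée), h = 1 along meridians and k = sec φ along parallels.
Areal scale = h·k = 1 × sec φ; at 68.2°, h = 1.000, k = 2.693, so h·k = 2.693.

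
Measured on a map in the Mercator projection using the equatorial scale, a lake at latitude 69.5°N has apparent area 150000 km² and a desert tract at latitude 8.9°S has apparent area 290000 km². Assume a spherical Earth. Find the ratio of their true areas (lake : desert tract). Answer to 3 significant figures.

On Mercator the areal scale is sec²φ, so true area = apparent × cos²φ.
True area of lake: 150000 × cos²(69.5°) = 150000 × 0.1226 = 18400 km².
True area of desert tract: 290000 × cos²(8.9°) = 290000 × 0.9761 = 283100 km².
Ratio = 18400 / 283100 ≈ 0.0650.

0.0650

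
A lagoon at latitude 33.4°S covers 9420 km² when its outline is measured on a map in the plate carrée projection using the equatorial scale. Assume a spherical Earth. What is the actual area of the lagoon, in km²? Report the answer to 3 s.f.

7860 km²

For the equirectangular projection with φ₀ = 0 (plate carrée), h = 1 along meridians and k = sec φ along parallels.
Areal scale = h·k = 1 × sec φ; at 33.4°, h = 1.000, k = 1.198, so h·k = 1.198.
True area = apparent / (areal scale) = 9420 / 1.198 ≈ 7860 km².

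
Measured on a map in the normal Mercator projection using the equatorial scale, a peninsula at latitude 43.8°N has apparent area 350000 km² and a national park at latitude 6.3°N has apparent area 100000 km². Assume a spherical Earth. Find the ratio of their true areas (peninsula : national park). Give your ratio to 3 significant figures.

1.85

Since Mercator area scale is 1/cos²φ, the true area equals the apparent area multiplied by cos²φ.
True area of peninsula: 350000 × cos²(43.8°) = 350000 × 0.5209 = 182300 km².
True area of national park: 100000 × cos²(6.3°) = 100000 × 0.9880 = 98800 km².
Ratio = 182300 / 98800 ≈ 1.85.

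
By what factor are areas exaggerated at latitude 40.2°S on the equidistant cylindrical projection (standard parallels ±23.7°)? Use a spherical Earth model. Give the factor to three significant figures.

1.20

The equidistant cylindrical projection with φ₀ = 23.7° has h = 1 (meridians true) and k = cos φ₀ / cos φ along parallels.
Areal scale = h·k = 1 × cos φ₀ / cos φ; at 40.2°, h = 1.000, k = 1.199, so h·k = 1.199.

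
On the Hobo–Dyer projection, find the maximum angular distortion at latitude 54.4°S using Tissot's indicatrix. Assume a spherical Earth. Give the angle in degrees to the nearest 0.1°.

34.9°

The Hobo–Dyer projection is cylindrical equal-area with φ₀ = 37.5°. Cylindrical equal-area (φ₀ = 37.5°): h = cos φ / cos 37.5° along meridians, k = cos 37.5° / cos φ along parallels; h·k = 1.
At 54.4°: h = 0.7337, k = 1.363; principal scales a = 1.363, b = 0.7337.
sin(ω/2) = (a − b)/(a + b) = 0.6291/2.097 = 0.3001, so ω = 2 arcsin(0.3001) ≈ 34.9°.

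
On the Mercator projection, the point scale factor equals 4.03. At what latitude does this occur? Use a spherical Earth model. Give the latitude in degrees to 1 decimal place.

Mercator scale is k = sec φ = 1/cos φ.
1/cos φ = 4.03  ⇒  cos φ = 0.2481  ⇒  φ = arccos(0.2481) ≈ 75.6°.

75.6°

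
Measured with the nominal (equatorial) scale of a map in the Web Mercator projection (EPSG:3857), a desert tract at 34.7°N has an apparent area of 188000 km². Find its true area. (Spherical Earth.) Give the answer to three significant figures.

For Mercator, h = k = sec φ (a conformal cylindrical projection has a single point scale, 1/cos φ).
Areal scale = k² = sec²φ = 1/cos²(34.7°) = 1/0.8221² = 1.479.
True area = apparent / (areal scale) = 188000 / 1.479 ≈ 127000 km².

127000 km²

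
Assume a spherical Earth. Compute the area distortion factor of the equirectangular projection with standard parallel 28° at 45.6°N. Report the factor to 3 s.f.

1.26

The equidistant cylindrical projection with φ₀ = 28° has h = 1 (meridians true) and k = cos φ₀ / cos φ along parallels.
Areal scale = h·k = 1 × cos φ₀ / cos φ; at 45.6°, h = 1.000, k = 1.262, so h·k = 1.262.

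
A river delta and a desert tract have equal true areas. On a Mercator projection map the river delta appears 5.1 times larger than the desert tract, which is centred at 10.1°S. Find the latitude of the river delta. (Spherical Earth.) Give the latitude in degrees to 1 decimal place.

64.2°

For equal true areas on Mercator, apparent areas scale as sec²φ, so the ratio is cos²φ₂ / cos²φ₁.
cos²φ₂ / cos²φ₁ = 5.1  ⇒  cos φ₁ = cos 10.1° / √5.1 = 0.9845/2.258 = 0.4359.
φ₁ = arccos(0.4359) ≈ 64.2°.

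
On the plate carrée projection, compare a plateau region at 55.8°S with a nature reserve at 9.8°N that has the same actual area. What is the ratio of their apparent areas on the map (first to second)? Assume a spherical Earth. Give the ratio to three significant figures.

Plate carrée maps x = Rλ, y = Rφ. The meridian scale is h = 1 and the parallel scale is k = 1/cos φ = sec φ.
Areal scale at 55.8°: h·k = 1.000 × 1.779 = 1.779.
Areal scale at 9.8°: h·k = 1.000 × 1.015 = 1.015.
Ratio = 1.779/1.015 ≈ 1.75.

1.75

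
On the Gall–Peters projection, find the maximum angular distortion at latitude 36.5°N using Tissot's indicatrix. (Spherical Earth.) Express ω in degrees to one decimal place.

14.7°

The Gall–Peters projection is cylindrical equal-area with φ₀ = 45°. For cylindrical equal-area with standard parallel φ₀, h = cos φ / cos φ₀ and k = cos φ₀ / cos φ, so h·k = 1.
At 36.5°: h = 1.137, k = 0.8796; principal scales a = 1.137, b = 0.8796.
sin(ω/2) = (a − b)/(a + b) = 0.2572/2.016 = 0.1275, so ω = 2 arcsin(0.1275) ≈ 14.7°.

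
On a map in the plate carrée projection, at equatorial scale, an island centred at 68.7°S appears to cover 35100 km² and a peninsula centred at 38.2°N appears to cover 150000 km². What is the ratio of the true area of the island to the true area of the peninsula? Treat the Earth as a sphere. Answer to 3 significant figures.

Plate carrée has h = 1 and k = sec φ, giving areal scale sec φ; true area = (apparent area) · cos φ.
True area of island: 35100 × cos(68.7°) = 35100 × 0.3633 = 12750 km².
True area of peninsula: 150000 × cos(38.2°) = 150000 × 0.7859 = 117900 km².
Ratio = 12750 / 117900 ≈ 0.108.

0.108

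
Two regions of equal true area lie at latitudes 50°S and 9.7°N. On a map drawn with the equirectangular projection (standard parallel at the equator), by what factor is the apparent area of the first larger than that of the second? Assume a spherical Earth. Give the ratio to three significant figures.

Plate carrée maps x = Rλ, y = Rφ. The meridian scale is h = 1 and the parallel scale is k = 1/cos φ = sec φ.
Areal scale at 50°: h·k = 1.000 × 1.556 = 1.556.
Areal scale at 9.7°: h·k = 1.000 × 1.015 = 1.015.
Ratio = 1.556/1.015 ≈ 1.53.

1.53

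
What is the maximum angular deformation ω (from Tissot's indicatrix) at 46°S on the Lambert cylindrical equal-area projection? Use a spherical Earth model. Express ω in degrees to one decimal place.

40.9°

The Lambert cylindrical equal-area projection is the cylindrical equal-area projection with its standard parallel at the equator (φ₀ = 0). A cylindrical equal-area projection with standard parallel φ₀ has meridian scale h = cos φ / cos φ₀ and parallel scale k = cos φ₀ / cos φ (so areas are preserved, h·k = 1).
At 46°: h = 0.6947, k = 1.440; principal scales a = 1.440, b = 0.6947.
sin(ω/2) = (a − b)/(a + b) = 0.7449/2.134 = 0.3490, so ω = 2 arcsin(0.3490) ≈ 40.9°.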